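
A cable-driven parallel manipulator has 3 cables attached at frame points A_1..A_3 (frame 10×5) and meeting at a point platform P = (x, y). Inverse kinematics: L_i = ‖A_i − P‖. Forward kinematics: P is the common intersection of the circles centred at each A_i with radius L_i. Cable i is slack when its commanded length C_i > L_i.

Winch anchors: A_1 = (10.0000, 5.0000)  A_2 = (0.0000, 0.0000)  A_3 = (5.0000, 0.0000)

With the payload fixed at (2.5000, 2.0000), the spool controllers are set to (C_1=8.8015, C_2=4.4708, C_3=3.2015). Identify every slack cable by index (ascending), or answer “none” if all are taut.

1, 2

cable 1: √((7.5000)²+(3.0000)²)=8.0777, C_1=8.8015: slack
cable 2: √((-2.5000)²+(-2.0000)²)=3.2016, C_2=4.4708: slack
cable 3: √((2.5000)²+(-2.0000)²)=3.2016, C_3=3.2015: taut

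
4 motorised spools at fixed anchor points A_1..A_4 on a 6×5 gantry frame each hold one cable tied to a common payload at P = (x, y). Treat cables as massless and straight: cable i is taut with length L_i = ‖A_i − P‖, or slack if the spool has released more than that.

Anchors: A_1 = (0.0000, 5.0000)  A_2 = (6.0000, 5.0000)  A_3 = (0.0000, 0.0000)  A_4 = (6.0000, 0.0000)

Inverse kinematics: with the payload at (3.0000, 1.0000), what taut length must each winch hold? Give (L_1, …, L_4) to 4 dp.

(5.0000, 5.0000, 3.1623, 3.1623)

L_1 = √((0.0000−3.0000)² + (5.0000−1.0000)²) = 5.0000
L_2 = √((6.0000−3.0000)² + (5.0000−1.0000)²) = 5.0000
L_3 = √((0.0000−3.0000)² + (0.0000−1.0000)²) = 3.1623
L_4 = √((6.0000−3.0000)² + (0.0000−1.0000)²) = 3.1623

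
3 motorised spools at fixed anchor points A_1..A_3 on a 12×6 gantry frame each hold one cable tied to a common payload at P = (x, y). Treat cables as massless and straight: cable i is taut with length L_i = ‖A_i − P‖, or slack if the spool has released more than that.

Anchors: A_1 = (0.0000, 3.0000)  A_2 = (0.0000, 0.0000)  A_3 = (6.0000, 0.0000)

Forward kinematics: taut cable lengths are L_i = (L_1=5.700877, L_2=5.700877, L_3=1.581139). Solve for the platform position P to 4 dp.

(5.5000, 1.5000)

circle eqns → linear via eq_j − eq_1; set q_j = A_j·A_j − L_j²
q_1 = 0.0000+9.0000−32.5000 = -23.5000
0.0000·x + 6.0000·y = q_1−q_2 = 9.0000
-12.0000·x + 6.0000·y = q_1−q_3 = -57.0000
solve first two rows → x=5.5000, y=1.5000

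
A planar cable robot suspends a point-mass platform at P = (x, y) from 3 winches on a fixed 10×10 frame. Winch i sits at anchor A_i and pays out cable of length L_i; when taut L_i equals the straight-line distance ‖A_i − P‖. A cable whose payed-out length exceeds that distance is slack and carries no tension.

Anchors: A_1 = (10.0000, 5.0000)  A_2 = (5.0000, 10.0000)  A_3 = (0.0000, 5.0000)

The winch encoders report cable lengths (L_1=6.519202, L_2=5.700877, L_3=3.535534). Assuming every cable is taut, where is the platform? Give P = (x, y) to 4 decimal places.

(3.5000, 4.5000)

circle eqns → linear via eq_j − eq_1; set k_j = A_j·A_j − L_j²
k_1 = 100.0000+25.0000−42.5000 = 82.5000
10.0000·x − 10.0000·y = k_1−k_2 = -10.0000
20.0000·x + 0.0000·y = k_1−k_3 = 70.0000
solve first two rows → x=3.5000, y=4.5000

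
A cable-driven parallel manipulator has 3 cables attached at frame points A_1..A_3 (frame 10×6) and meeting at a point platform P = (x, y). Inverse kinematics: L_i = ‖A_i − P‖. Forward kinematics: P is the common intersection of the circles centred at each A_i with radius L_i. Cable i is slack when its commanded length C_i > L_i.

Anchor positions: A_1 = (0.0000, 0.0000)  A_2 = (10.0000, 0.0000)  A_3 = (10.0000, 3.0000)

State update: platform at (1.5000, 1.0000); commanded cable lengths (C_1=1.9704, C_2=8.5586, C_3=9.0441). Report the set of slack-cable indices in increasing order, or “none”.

1, 3

cable 1: √((-1.5000)²+(-1.0000)²)=1.8028, C_1=1.9704: slack
cable 2: √((8.5000)²+(-1.0000)²)=8.5586, C_2=8.5586: taut
cable 3: √((8.5000)²+(2.0000)²)=8.7321, C_3=9.0441: slack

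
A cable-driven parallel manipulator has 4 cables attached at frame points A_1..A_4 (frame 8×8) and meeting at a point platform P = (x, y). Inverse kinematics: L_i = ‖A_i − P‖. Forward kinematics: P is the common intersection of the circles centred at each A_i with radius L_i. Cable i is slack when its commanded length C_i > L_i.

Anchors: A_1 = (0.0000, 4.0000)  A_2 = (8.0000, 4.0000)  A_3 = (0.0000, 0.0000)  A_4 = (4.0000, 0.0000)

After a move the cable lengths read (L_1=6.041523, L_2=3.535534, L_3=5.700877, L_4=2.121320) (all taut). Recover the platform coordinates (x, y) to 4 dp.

(5.5000, 1.5000)

circle eqns → linear via eq_j − eq_1; set q_j = A_j·A_j − L_j²
q_1 = 0.0000+16.0000−36.5000 = -20.5000
-16.0000·x + 0.0000·y = q_1−q_2 = -88.0000
0.0000·x + 8.0000·y = q_1−q_3 = 12.0000
-8.0000·x + 8.0000·y = q_1−q_4 = -32.0000
solve first two rows → x=5.5000, y=1.5000
check cable 4: ‖A_4−P‖² = 4.5000 ≈ L_4² = 4.5000 ✓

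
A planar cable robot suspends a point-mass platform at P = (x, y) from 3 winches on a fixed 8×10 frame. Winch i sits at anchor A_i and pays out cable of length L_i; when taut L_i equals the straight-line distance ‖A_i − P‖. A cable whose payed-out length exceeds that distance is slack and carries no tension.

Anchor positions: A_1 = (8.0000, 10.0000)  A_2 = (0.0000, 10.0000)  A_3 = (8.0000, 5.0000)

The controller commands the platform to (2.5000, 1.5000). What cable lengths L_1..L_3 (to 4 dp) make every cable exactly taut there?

(10.1242, 8.8600, 6.5192)

L_1 = √((8.0000−2.5000)² + (10.0000−1.5000)²) = 10.1242
L_2 = √((0.0000−2.5000)² + (10.0000−1.5000)²) = 8.8600
L_3 = √((8.0000−2.5000)² + (5.0000−1.5000)²) = 6.5192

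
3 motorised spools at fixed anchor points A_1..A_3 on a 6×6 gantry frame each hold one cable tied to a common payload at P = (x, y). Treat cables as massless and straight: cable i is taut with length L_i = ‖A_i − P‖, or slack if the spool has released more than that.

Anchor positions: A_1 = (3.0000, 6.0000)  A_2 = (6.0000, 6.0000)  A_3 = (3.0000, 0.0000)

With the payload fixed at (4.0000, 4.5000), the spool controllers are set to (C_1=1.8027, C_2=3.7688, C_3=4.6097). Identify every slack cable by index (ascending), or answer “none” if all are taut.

2

cable 1: L_1 = ‖A_1−P‖ = 1.8028;  C_1 = 1.8027 → taut
cable 2: L_2 = ‖A_2−P‖ = 2.5000;  C_2 = 3.7688 → slack
cable 3: L_3 = ‖A_3−P‖ = 4.6098;  C_3 = 4.6097 → taut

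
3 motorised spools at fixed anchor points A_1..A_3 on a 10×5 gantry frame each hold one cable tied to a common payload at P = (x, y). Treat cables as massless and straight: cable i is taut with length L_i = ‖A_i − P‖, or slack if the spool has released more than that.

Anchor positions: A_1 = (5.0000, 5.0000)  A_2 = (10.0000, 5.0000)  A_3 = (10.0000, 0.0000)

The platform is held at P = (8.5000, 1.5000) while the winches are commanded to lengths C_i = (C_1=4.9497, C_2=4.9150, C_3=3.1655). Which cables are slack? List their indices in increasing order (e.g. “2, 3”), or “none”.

cable 1: L_1 = ‖A_1−P‖ = 4.9497;  C_1 = 4.9497 → taut
cable 2: L_2 = ‖A_2−P‖ = 3.8079;  C_2 = 4.9150 → slack
cable 3: L_3 = ‖A_3−P‖ = 2.1213;  C_3 = 3.1655 → slack

2, 3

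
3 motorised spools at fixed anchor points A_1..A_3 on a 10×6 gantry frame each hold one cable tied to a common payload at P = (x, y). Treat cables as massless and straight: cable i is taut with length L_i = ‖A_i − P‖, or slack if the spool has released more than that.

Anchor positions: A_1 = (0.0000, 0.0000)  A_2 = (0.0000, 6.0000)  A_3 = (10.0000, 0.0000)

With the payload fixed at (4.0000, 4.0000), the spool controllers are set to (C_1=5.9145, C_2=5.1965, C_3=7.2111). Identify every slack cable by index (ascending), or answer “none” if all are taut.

i=1: geometric 5.6569 vs commanded 5.9145 ⇒ slack
i=2: geometric 4.4721 vs commanded 5.1965 ⇒ slack
i=3: geometric 7.2111 vs commanded 7.2111 ⇒ taut

1, 2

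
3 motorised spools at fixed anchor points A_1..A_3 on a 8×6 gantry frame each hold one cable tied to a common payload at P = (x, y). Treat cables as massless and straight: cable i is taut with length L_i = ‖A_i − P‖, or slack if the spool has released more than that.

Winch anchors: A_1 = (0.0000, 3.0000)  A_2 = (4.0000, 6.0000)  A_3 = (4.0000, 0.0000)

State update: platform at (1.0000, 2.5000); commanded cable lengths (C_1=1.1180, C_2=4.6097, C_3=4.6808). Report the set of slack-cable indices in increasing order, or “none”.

3

i=1: geometric 1.1180 vs commanded 1.1180 ⇒ taut
i=2: geometric 4.6098 vs commanded 4.6097 ⇒ taut
i=3: geometric 3.9051 vs commanded 4.6808 ⇒ slack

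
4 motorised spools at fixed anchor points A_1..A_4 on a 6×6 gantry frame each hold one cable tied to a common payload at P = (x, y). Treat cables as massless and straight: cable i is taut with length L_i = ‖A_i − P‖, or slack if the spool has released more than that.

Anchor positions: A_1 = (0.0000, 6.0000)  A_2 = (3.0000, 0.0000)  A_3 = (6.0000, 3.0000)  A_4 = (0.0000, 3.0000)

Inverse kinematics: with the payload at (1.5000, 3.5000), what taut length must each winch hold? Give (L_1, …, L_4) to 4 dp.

(2.9155, 3.8079, 4.5277, 1.5811)

L_1: Δ = A_1−P = (-1.5000, 2.5000) → ‖Δ‖ = √8.5000 = 2.9155
L_2: Δ = A_2−P = (1.5000, -3.5000) → ‖Δ‖ = √14.5000 = 3.8079
L_3: Δ = A_3−P = (4.5000, -0.5000) → ‖Δ‖ = √20.5000 = 4.5277
L_4: Δ = A_4−P = (-1.5000, -0.5000) → ‖Δ‖ = √2.5000 = 1.5811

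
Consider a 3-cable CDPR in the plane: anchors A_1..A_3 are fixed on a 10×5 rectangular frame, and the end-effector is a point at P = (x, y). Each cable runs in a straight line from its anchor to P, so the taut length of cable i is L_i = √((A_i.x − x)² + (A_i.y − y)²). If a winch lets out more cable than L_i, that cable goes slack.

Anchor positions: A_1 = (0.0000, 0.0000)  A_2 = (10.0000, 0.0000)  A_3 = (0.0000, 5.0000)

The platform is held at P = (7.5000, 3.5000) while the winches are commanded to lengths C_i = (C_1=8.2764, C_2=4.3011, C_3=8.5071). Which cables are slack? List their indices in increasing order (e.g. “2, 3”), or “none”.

3

i=1: geometric 8.2765 vs commanded 8.2764 ⇒ taut
i=2: geometric 4.3012 vs commanded 4.3011 ⇒ taut
i=3: geometric 7.6485 vs commanded 8.5071 ⇒ slack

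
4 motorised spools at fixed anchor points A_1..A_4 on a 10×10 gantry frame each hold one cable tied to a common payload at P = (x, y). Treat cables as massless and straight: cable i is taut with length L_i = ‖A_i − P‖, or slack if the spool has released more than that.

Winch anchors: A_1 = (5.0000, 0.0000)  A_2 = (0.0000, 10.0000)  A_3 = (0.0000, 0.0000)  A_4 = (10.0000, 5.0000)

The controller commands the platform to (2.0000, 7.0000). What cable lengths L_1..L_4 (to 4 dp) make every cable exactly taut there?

(7.6158, 3.6056, 7.2801, 8.2462)

L_1: Δ = A_1−P = (3.0000, -7.0000) → ‖Δ‖ = √58.0000 = 7.6158
L_2: Δ = A_2−P = (-2.0000, 3.0000) → ‖Δ‖ = √13.0000 = 3.6056
L_3: Δ = A_3−P = (-2.0000, -7.0000) → ‖Δ‖ = √53.0000 = 7.2801
L_4: Δ = A_4−P = (8.0000, -2.0000) → ‖Δ‖ = √68.0000 = 8.2462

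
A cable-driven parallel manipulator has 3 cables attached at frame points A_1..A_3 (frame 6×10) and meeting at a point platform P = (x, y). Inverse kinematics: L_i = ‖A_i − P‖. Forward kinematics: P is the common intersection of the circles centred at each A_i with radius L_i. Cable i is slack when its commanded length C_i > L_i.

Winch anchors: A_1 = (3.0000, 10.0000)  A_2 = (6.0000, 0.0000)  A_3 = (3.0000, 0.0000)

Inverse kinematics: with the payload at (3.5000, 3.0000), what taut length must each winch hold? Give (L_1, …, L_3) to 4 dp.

(7.0178, 3.9051, 3.0414)

cable 1: Δx=-0.5000, Δy=7.0000; L_1 = √(Δx²+Δy²) = 7.0178
cable 2: Δx=2.5000, Δy=-3.0000; L_2 = √(Δx²+Δy²) = 3.9051
cable 3: Δx=-0.5000, Δy=-3.0000; L_3 = √(Δx²+Δy²) = 3.0414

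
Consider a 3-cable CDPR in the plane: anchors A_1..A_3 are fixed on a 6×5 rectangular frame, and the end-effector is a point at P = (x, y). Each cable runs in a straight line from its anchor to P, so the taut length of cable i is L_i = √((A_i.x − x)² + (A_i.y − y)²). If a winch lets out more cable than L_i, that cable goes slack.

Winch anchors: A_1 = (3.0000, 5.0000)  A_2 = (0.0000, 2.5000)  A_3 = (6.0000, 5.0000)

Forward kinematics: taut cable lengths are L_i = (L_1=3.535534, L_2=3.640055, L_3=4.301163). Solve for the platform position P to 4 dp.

(3.5000, 1.5000)

circle eqns → linear via eq_j − eq_1; set k_j = A_j·A_j − L_j²
k_1 = 9.0000+25.0000−12.5000 = 21.5000
6.0000·x + 5.0000·y = k_1−k_2 = 28.5000
-6.0000·x + 0.0000·y = k_1−k_3 = -21.0000
solve first two rows → x=3.5000, y=1.5000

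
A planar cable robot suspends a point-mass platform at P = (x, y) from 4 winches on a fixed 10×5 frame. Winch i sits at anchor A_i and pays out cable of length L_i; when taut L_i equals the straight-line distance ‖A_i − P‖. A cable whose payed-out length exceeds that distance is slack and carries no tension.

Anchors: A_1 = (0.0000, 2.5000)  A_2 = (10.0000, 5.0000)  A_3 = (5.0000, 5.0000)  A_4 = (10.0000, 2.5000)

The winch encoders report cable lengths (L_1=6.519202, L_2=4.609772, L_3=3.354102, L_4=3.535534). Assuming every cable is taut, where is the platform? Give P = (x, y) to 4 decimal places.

each cable: (A_i−P)·(A_i−P) = L_i²; let q_i = ‖A_i‖²−L_i²
q_1 = 0.0000+6.2500−42.5000 = -36.2500
row 1: -20.0000x − 5.0000y = -140.0000  (q_2=103.7500)
row 2: -10.0000x − 5.0000y = -75.0000  (q_3=38.7500)
row 3: -20.0000x + 0.0000y = -130.0000  (q_4=93.7500)
Cramer on rows 1–2 → x = 6.5000, y = 2.0000
check cable 4: ‖A_4−P‖² = 12.5000 ≈ L_4² = 12.5000 ✓

(6.5000, 2.0000)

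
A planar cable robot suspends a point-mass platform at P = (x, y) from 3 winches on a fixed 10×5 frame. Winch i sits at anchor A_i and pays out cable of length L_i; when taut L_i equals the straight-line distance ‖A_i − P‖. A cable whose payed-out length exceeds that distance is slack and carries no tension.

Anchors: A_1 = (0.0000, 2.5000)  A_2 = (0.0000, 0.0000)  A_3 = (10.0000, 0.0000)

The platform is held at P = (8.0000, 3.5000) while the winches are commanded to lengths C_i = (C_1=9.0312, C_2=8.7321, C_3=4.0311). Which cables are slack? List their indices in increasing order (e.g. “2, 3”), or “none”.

1

cable 1: L_1 = ‖A_1−P‖ = 8.0623;  C_1 = 9.0312 → slack
cable 2: L_2 = ‖A_2−P‖ = 8.7321;  C_2 = 8.7321 → taut
cable 3: L_3 = ‖A_3−P‖ = 4.0311;  C_3 = 4.0311 → taut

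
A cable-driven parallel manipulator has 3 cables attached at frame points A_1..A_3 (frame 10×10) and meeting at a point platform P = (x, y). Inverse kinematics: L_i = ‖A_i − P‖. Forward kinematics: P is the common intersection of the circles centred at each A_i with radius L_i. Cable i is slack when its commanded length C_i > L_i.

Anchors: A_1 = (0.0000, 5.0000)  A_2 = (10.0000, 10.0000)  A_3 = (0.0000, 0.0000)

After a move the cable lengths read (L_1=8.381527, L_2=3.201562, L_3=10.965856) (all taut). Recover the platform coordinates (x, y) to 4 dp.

(8.0000, 7.5000)

each cable: (A_i−P)·(A_i−P) = L_i²; let k_i = ‖A_i‖²−L_i²
k_1 = 0.0000+25.0000−70.2500 = -45.2500
row 1: -20.0000x − 10.0000y = -235.0000  (k_2=189.7500)
row 2: 0.0000x + 10.0000y = 75.0000  (k_3=-120.2500)
Cramer on rows 1–2 → x = 8.0000, y = 7.5000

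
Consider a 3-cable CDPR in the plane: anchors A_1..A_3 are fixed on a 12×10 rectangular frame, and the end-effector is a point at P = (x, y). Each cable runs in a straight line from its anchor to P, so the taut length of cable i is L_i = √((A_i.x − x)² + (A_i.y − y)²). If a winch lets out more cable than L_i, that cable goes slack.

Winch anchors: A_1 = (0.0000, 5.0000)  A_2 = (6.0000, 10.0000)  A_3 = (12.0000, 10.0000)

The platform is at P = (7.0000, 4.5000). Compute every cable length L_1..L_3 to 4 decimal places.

cable 1: Δx=-7.0000, Δy=0.5000; L_1 = √(Δx²+Δy²) = 7.0178
cable 2: Δx=-1.0000, Δy=5.5000; L_2 = √(Δx²+Δy²) = 5.5902
cable 3: Δx=5.0000, Δy=5.5000; L_3 = √(Δx²+Δy²) = 7.4330

(7.0178, 5.5902, 7.4330)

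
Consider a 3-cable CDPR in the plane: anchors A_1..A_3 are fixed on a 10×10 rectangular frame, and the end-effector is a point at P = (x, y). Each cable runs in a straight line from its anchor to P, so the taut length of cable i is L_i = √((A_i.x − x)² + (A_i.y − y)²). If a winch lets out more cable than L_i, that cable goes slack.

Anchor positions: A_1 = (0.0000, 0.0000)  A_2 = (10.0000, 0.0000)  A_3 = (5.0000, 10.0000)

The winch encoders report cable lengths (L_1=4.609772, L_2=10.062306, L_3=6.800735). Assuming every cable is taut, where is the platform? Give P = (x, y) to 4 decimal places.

each cable: (A_i−P)·(A_i−P) = L_i²; let c_i = ‖A_i‖²−L_i²
c_1 = 0.0000+0.0000−21.2500 = -21.2500
row 1: -20.0000x + 0.0000y = -20.0000  (c_2=-1.2500)
row 2: -10.0000x − 20.0000y = -100.0000  (c_3=78.7500)
Cramer on rows 1–2 → x = 1.0000, y = 4.5000

(1.0000, 4.5000)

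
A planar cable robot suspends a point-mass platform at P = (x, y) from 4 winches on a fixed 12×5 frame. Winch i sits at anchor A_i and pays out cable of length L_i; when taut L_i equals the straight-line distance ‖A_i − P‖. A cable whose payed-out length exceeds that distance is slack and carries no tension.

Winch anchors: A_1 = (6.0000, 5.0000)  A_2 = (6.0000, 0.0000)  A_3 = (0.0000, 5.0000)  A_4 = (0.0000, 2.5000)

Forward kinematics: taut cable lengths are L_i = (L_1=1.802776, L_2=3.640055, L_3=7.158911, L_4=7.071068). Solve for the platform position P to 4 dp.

(7.0000, 3.5000)

circle eqns → linear via eq_j − eq_1; set c_j = A_j·A_j − L_j²
c_1 = 36.0000+25.0000−3.2500 = 57.7500
0.0000·x + 10.0000·y = c_1−c_2 = 35.0000
12.0000·x + 0.0000·y = c_1−c_3 = 84.0000
12.0000·x + 5.0000·y = c_1−c_4 = 101.5000
solve first two rows → x=7.0000, y=3.5000
check cable 4: ‖A_4−P‖² = 50.0000 ≈ L_4² = 50.0000 ✓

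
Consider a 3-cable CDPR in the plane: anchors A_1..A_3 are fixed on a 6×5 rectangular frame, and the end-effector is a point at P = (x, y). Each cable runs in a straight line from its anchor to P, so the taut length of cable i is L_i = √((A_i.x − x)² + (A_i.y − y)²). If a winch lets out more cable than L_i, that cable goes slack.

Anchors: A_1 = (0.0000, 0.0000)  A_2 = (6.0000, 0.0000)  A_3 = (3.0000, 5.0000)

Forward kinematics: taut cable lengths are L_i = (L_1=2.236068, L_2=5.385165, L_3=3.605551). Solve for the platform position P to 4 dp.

(1.0000, 2.0000)

each cable: (A_i−P)·(A_i−P) = L_i²; let q_i = ‖A_i‖²−L_i²
q_1 = 0.0000+0.0000−5.0000 = -5.0000
row 1: -12.0000x + 0.0000y = -12.0000  (q_2=7.0000)
row 2: -6.0000x − 10.0000y = -26.0000  (q_3=21.0000)
Cramer on rows 1–2 → x = 1.0000, y = 2.0000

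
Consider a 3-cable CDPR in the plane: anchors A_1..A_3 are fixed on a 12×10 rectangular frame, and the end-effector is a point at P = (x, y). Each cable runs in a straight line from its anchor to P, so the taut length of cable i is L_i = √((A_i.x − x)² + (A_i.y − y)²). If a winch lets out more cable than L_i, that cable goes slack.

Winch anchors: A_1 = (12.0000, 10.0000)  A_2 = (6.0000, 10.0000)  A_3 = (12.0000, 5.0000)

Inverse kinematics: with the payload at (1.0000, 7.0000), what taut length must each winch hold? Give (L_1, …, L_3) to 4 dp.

(11.4018, 5.8310, 11.1803)

cable 1: Δx=11.0000, Δy=3.0000; L_1 = √(Δx²+Δy²) = 11.4018
cable 2: Δx=5.0000, Δy=3.0000; L_2 = √(Δx²+Δy²) = 5.8310
cable 3: Δx=11.0000, Δy=-2.0000; L_3 = √(Δx²+Δy²) = 11.1803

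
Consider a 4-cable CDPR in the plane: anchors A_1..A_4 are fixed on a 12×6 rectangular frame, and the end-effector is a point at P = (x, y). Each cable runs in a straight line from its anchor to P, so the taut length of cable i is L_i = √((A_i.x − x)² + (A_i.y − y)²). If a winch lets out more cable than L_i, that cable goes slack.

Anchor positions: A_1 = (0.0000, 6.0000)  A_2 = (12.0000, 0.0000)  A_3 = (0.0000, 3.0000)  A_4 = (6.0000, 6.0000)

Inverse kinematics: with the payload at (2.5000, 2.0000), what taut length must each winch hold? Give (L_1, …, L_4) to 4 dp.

L_1 = √((0.0000−2.5000)² + (6.0000−2.0000)²) = 4.7170
L_2 = √((12.0000−2.5000)² + (0.0000−2.0000)²) = 9.7082
L_3 = √((0.0000−2.5000)² + (3.0000−2.0000)²) = 2.6926
L_4 = √((6.0000−2.5000)² + (6.0000−2.0000)²) = 5.3151

(4.7170, 9.7082, 2.6926, 5.3151)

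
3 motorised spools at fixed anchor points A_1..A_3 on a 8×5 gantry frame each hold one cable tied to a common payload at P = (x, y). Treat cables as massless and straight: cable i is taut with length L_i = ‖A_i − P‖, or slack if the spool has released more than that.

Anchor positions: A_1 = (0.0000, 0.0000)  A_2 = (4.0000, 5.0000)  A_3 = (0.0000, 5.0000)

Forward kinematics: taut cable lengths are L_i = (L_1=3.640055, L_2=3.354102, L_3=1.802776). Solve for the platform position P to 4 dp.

expand ‖A_i−P‖²=L_i² and subtract eq 1 (k_i ≔ ‖A_i‖²−L_i²)
k_1 = 0.0000+0.0000−13.2500 = -13.2500
eq1−eq2 → [-8.0000  -10.0000]·P = -43.0000
eq1−eq3 → [0.0000  -10.0000]·P = -35.0000
2×2 solve → P = (1.0000, 3.5000)

(1.0000, 3.5000)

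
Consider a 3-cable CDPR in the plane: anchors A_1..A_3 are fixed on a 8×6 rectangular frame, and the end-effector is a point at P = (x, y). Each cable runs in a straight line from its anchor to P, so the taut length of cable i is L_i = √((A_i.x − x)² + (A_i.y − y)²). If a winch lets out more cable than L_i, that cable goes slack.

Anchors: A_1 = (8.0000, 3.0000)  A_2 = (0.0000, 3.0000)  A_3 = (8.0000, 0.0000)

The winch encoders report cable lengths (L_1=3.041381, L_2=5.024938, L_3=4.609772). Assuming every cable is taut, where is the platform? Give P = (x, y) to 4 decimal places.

each cable: (A_i−P)·(A_i−P) = L_i²; let c_i = ‖A_i‖²−L_i²
c_1 = 64.0000+9.0000−9.2500 = 63.7500
row 1: 16.0000x + 0.0000y = 80.0000  (c_2=-16.2500)
row 2: 0.0000x + 6.0000y = 21.0000  (c_3=42.7500)
Cramer on rows 1–2 → x = 5.0000, y = 3.5000

(5.0000, 3.5000)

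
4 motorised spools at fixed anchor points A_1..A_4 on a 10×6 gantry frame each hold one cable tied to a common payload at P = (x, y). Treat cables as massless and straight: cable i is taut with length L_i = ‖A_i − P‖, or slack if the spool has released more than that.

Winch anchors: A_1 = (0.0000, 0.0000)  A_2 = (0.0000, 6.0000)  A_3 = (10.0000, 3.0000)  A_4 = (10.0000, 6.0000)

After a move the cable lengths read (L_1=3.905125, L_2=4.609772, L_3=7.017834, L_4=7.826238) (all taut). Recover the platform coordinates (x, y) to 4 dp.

circle eqns → linear via eq_j − eq_1; set k_j = A_j·A_j − L_j²
k_1 = 0.0000+0.0000−15.2500 = -15.2500
0.0000·x − 12.0000·y = k_1−k_2 = -30.0000
-20.0000·x − 6.0000·y = k_1−k_3 = -75.0000
-20.0000·x − 12.0000·y = k_1−k_4 = -90.0000
solve first two rows → x=3.0000, y=2.5000
check cable 4: ‖A_4−P‖² = 61.2500 ≈ L_4² = 61.2500 ✓

(3.0000, 2.5000)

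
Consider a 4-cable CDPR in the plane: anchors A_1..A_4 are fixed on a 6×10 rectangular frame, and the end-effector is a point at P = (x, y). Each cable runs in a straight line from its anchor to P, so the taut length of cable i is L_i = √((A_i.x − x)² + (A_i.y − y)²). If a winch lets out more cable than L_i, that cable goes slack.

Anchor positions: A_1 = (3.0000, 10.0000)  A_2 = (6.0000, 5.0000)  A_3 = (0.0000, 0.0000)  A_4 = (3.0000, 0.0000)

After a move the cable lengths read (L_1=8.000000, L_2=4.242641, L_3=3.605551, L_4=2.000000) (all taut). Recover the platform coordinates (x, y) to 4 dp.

circle eqns → linear via eq_j − eq_1; set k_j = A_j·A_j − L_j²
k_1 = 9.0000+100.0000−64.0000 = 45.0000
-6.0000·x + 10.0000·y = k_1−k_2 = 2.0000
6.0000·x + 20.0000·y = k_1−k_3 = 58.0000
0.0000·x + 20.0000·y = k_1−k_4 = 40.0000
solve first two rows → x=3.0000, y=2.0000
check cable 4: ‖A_4−P‖² = 4.0000 ≈ L_4² = 4.0000 ✓

(3.0000, 2.0000)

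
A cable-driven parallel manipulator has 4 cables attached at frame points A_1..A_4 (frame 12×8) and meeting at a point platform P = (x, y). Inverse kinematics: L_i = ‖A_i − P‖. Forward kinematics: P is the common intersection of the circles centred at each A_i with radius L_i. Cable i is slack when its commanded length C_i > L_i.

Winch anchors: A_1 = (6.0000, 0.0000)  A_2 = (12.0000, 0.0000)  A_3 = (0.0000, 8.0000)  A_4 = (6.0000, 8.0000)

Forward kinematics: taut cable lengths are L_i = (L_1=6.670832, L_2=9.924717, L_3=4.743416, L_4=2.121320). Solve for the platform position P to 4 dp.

each cable: (A_i−P)·(A_i−P) = L_i²; let k_i = ‖A_i‖²−L_i²
k_1 = 36.0000+0.0000−44.5000 = -8.5000
row 1: -12.0000x + 0.0000y = -54.0000  (k_2=45.5000)
row 2: 12.0000x − 16.0000y = -50.0000  (k_3=41.5000)
row 3: 0.0000x − 16.0000y = -104.0000  (k_4=95.5000)
Cramer on rows 1–2 → x = 4.5000, y = 6.5000
check cable 4: ‖A_4−P‖² = 4.5000 ≈ L_4² = 4.5000 ✓

(4.5000, 6.5000)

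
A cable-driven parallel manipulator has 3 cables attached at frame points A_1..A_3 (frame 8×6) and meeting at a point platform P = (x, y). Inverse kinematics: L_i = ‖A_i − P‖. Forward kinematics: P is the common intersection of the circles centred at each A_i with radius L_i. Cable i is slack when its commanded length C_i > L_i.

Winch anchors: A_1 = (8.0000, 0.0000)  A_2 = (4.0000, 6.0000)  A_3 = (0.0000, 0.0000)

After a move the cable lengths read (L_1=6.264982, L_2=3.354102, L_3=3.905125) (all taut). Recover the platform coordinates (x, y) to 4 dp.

circle eqns → linear via eq_j − eq_1; set q_j = A_j·A_j − L_j²
q_1 = 64.0000+0.0000−39.2500 = 24.7500
8.0000·x − 12.0000·y = q_1−q_2 = -16.0000
16.0000·x + 0.0000·y = q_1−q_3 = 40.0000
solve first two rows → x=2.5000, y=3.0000

(2.5000, 3.0000)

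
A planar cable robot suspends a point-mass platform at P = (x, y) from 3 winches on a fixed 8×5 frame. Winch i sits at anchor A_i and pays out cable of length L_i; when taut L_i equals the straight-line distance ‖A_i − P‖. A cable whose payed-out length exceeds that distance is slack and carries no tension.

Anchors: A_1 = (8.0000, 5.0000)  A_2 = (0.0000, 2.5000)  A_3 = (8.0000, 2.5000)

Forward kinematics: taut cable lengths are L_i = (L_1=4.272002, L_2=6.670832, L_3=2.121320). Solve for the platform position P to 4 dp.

(6.5000, 1.0000)

expand ‖A_i−P‖²=L_i² and subtract eq 1 (c_i ≔ ‖A_i‖²−L_i²)
c_1 = 64.0000+25.0000−18.2500 = 70.7500
eq1−eq2 → [16.0000  5.0000]·P = 109.0000
eq1−eq3 → [0.0000  5.0000]·P = 5.0000
2×2 solve → P = (6.5000, 1.0000)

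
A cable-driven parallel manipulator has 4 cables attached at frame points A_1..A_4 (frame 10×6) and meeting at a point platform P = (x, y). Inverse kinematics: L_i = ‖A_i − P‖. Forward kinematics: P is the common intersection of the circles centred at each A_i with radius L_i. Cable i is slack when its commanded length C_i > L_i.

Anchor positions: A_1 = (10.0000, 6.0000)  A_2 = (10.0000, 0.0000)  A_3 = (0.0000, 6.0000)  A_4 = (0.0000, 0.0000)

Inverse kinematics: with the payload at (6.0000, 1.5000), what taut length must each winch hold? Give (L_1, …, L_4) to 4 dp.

cable 1: Δx=4.0000, Δy=4.5000; L_1 = √(Δx²+Δy²) = 6.0208
cable 2: Δx=4.0000, Δy=-1.5000; L_2 = √(Δx²+Δy²) = 4.2720
cable 3: Δx=-6.0000, Δy=4.5000; L_3 = √(Δx²+Δy²) = 7.5000
cable 4: Δx=-6.0000, Δy=-1.5000; L_4 = √(Δx²+Δy²) = 6.1847

(6.0208, 4.2720, 7.5000, 6.1847)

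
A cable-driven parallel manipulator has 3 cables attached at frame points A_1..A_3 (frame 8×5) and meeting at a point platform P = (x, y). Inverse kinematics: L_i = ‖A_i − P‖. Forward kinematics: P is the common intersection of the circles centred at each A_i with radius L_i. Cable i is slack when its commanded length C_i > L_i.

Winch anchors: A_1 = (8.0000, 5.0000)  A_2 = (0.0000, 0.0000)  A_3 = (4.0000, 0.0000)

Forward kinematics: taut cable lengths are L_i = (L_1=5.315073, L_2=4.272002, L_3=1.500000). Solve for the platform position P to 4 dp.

(4.0000, 1.5000)

each cable: (A_i−P)·(A_i−P) = L_i²; let c_i = ‖A_i‖²−L_i²
c_1 = 64.0000+25.0000−28.2500 = 60.7500
row 1: 16.0000x + 10.0000y = 79.0000  (c_2=-18.2500)
row 2: 8.0000x + 10.0000y = 47.0000  (c_3=13.7500)
Cramer on rows 1–2 → x = 4.0000, y = 1.5000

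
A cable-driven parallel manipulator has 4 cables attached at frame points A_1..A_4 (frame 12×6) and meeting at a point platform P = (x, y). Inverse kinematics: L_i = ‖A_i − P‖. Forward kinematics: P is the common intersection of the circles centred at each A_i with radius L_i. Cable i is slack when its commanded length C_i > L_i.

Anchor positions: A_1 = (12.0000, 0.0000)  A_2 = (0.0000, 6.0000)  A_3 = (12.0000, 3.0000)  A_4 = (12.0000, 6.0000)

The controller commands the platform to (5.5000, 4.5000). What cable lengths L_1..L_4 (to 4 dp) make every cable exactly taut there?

(7.9057, 5.7009, 6.6708, 6.6708)

cable 1: Δx=6.5000, Δy=-4.5000; L_1 = √(Δx²+Δy²) = 7.9057
cable 2: Δx=-5.5000, Δy=1.5000; L_2 = √(Δx²+Δy²) = 5.7009
cable 3: Δx=6.5000, Δy=-1.5000; L_3 = √(Δx²+Δy²) = 6.6708
cable 4: Δx=6.5000, Δy=1.5000; L_4 = √(Δx²+Δy²) = 6.6708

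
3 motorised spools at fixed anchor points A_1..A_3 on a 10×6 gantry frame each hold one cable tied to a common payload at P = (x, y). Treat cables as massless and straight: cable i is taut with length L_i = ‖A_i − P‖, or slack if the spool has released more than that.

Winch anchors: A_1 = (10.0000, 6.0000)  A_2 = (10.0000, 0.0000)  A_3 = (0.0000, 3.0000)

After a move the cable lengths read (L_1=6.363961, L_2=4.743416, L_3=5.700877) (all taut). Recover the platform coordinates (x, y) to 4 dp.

(5.5000, 1.5000)

each cable: (A_i−P)·(A_i−P) = L_i²; let k_i = ‖A_i‖²−L_i²
k_1 = 100.0000+36.0000−40.5000 = 95.5000
row 1: 0.0000x + 12.0000y = 18.0000  (k_2=77.5000)
row 2: 20.0000x + 6.0000y = 119.0000  (k_3=-23.5000)
Cramer on rows 1–2 → x = 5.5000, y = 1.5000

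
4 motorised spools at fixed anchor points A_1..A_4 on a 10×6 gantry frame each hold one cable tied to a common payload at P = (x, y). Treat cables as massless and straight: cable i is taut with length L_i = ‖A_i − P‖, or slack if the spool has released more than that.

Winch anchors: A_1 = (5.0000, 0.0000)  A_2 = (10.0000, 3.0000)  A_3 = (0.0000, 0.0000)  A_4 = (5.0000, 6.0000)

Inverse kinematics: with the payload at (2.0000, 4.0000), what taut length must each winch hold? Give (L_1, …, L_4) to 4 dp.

(5.0000, 8.0623, 4.4721, 3.6056)

L_1 = √((5.0000−2.0000)² + (0.0000−4.0000)²) = 5.0000
L_2 = √((10.0000−2.0000)² + (3.0000−4.0000)²) = 8.0623
L_3 = √((0.0000−2.0000)² + (0.0000−4.0000)²) = 4.4721
L_4 = √((5.0000−2.0000)² + (6.0000−4.0000)²) = 3.6056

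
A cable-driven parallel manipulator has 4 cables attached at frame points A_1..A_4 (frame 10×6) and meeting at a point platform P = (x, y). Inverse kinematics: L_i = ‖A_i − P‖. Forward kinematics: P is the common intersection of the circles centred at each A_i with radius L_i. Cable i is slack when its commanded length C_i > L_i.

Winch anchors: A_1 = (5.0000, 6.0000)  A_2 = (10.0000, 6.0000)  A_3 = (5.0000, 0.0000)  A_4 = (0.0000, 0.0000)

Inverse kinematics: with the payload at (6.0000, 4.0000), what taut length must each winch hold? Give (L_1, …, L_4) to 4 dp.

cable 1: Δx=-1.0000, Δy=2.0000; L_1 = √(Δx²+Δy²) = 2.2361
cable 2: Δx=4.0000, Δy=2.0000; L_2 = √(Δx²+Δy²) = 4.4721
cable 3: Δx=-1.0000, Δy=-4.0000; L_3 = √(Δx²+Δy²) = 4.1231
cable 4: Δx=-6.0000, Δy=-4.0000; L_4 = √(Δx²+Δy²) = 7.2111

(2.2361, 4.4721, 4.1231, 7.2111)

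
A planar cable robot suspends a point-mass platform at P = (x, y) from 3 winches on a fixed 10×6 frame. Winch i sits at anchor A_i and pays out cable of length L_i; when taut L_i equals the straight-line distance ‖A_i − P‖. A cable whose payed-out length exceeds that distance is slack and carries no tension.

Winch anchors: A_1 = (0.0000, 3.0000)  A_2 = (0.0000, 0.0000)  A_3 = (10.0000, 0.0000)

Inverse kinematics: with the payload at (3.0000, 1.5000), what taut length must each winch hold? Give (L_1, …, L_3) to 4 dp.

(3.3541, 3.3541, 7.1589)

L_1 = √((0.0000−3.0000)² + (3.0000−1.5000)²) = 3.3541
L_2 = √((0.0000−3.0000)² + (0.0000−1.5000)²) = 3.3541
L_3 = √((10.0000−3.0000)² + (0.0000−1.5000)²) = 7.1589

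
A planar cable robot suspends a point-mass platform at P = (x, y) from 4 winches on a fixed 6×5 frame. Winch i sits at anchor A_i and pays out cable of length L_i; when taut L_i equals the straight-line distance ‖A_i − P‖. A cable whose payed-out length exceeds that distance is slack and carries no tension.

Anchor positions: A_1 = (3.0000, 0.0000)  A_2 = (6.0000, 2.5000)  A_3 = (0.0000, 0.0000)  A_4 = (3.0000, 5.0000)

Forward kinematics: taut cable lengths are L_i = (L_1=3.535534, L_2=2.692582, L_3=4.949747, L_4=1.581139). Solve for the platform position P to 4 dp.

each cable: (A_i−P)·(A_i−P) = L_i²; let k_i = ‖A_i‖²−L_i²
k_1 = 9.0000+0.0000−12.5000 = -3.5000
row 1: -6.0000x − 5.0000y = -38.5000  (k_2=35.0000)
row 2: 6.0000x + 0.0000y = 21.0000  (k_3=-24.5000)
row 3: 0.0000x − 10.0000y = -35.0000  (k_4=31.5000)
Cramer on rows 1–2 → x = 3.5000, y = 3.5000
check cable 4: ‖A_4−P‖² = 2.5000 ≈ L_4² = 2.5000 ✓

(3.5000, 3.5000)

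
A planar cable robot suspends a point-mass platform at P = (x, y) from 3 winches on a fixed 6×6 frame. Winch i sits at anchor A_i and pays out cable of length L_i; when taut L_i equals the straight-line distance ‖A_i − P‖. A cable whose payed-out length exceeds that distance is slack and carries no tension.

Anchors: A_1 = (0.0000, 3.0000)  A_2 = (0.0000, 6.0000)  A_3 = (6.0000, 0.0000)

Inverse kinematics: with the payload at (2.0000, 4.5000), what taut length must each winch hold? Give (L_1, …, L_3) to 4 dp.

(2.5000, 2.5000, 6.0208)

L_1: Δ = A_1−P = (-2.0000, -1.5000) → ‖Δ‖ = √6.2500 = 2.5000
L_2: Δ = A_2−P = (-2.0000, 1.5000) → ‖Δ‖ = √6.2500 = 2.5000
L_3: Δ = A_3−P = (4.0000, -4.5000) → ‖Δ‖ = √36.2500 = 6.0208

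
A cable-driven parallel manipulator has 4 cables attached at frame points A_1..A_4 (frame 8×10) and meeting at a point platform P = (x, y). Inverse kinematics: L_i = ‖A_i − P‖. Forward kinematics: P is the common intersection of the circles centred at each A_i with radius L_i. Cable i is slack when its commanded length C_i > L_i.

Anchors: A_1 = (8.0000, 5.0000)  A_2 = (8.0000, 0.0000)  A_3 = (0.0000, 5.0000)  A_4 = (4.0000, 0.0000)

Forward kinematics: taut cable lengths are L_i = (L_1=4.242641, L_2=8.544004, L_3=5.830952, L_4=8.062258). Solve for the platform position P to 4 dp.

(5.0000, 8.0000)

each cable: (A_i−P)·(A_i−P) = L_i²; let c_i = ‖A_i‖²−L_i²
c_1 = 64.0000+25.0000−18.0000 = 71.0000
row 1: 0.0000x + 10.0000y = 80.0000  (c_2=-9.0000)
row 2: 16.0000x + 0.0000y = 80.0000  (c_3=-9.0000)
row 3: 8.0000x + 10.0000y = 120.0000  (c_4=-49.0000)
Cramer on rows 1–2 → x = 5.0000, y = 8.0000
check cable 4: ‖A_4−P‖² = 65.0000 ≈ L_4² = 65.0000 ✓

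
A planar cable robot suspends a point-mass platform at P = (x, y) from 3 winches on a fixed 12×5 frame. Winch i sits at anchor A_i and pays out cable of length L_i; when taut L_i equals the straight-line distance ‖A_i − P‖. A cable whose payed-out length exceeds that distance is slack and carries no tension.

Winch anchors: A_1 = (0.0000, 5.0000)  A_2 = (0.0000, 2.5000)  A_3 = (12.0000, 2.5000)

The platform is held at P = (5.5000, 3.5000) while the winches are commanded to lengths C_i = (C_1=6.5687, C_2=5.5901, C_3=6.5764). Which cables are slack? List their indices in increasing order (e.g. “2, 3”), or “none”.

1

i=1: geometric 5.7009 vs commanded 6.5687 ⇒ slack
i=2: geometric 5.5902 vs commanded 5.5901 ⇒ taut
i=3: geometric 6.5765 vs commanded 6.5764 ⇒ taut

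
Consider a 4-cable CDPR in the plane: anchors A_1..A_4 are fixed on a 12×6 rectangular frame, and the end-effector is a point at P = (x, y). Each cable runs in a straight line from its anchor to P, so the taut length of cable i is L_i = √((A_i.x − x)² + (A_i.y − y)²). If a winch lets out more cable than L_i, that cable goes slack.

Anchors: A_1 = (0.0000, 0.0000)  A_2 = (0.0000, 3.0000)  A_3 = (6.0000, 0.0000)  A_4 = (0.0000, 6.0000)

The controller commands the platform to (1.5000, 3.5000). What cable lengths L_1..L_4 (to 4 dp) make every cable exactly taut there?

(3.8079, 1.5811, 5.7009, 2.9155)

L_1 = √((0.0000−1.5000)² + (0.0000−3.5000)²) = 3.8079
L_2 = √((0.0000−1.5000)² + (3.0000−3.5000)²) = 1.5811
L_3 = √((6.0000−1.5000)² + (0.0000−3.5000)²) = 5.7009
L_4 = √((0.0000−1.5000)² + (6.0000−3.5000)²) = 2.9155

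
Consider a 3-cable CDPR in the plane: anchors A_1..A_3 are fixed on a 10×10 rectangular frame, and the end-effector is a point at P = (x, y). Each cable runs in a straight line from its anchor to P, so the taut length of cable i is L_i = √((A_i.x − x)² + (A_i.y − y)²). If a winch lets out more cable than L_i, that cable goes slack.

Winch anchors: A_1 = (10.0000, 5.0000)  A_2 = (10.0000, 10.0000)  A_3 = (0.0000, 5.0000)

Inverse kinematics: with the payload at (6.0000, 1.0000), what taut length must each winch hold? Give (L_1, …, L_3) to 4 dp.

L_1 = √((10.0000−6.0000)² + (5.0000−1.0000)²) = 5.6569
L_2 = √((10.0000−6.0000)² + (10.0000−1.0000)²) = 9.8489
L_3 = √((0.0000−6.0000)² + (5.0000−1.0000)²) = 7.2111

(5.6569, 9.8489, 7.2111)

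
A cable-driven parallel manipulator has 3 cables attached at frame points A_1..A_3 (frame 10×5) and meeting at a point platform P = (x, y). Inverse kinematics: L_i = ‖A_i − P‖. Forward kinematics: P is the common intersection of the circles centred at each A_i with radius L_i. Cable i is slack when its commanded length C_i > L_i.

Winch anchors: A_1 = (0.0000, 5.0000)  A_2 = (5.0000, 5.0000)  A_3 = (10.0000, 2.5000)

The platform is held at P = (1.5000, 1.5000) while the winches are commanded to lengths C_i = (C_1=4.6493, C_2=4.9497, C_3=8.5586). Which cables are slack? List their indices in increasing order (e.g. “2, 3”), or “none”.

1

cable 1: √((-1.5000)²+(3.5000)²)=3.8079, C_1=4.6493: slack
cable 2: √((3.5000)²+(3.5000)²)=4.9497, C_2=4.9497: taut
cable 3: √((8.5000)²+(1.0000)²)=8.5586, C_3=8.5586: taut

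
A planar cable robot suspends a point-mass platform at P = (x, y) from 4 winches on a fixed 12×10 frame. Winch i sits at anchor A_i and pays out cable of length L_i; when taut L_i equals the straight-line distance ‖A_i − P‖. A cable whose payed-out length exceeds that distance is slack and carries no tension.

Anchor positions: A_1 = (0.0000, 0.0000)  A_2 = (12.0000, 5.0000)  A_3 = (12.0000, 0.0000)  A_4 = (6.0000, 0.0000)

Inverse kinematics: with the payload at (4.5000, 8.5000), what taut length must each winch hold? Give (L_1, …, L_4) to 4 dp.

(9.6177, 8.2765, 11.3358, 8.6313)

L_1: Δ = A_1−P = (-4.5000, -8.5000) → ‖Δ‖ = √92.5000 = 9.6177
L_2: Δ = A_2−P = (7.5000, -3.5000) → ‖Δ‖ = √68.5000 = 8.2765
L_3: Δ = A_3−P = (7.5000, -8.5000) → ‖Δ‖ = √128.5000 = 11.3358
L_4: Δ = A_4−P = (1.5000, -8.5000) → ‖Δ‖ = √74.5000 = 8.6313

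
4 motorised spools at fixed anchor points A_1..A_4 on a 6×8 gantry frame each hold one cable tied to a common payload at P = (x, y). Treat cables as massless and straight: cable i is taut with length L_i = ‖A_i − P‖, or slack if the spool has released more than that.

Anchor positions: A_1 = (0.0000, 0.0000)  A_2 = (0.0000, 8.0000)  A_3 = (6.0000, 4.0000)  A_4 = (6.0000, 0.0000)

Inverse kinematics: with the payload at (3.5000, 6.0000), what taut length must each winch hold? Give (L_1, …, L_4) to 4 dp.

L_1 = √((0.0000−3.5000)² + (0.0000−6.0000)²) = 6.9462
L_2 = √((0.0000−3.5000)² + (8.0000−6.0000)²) = 4.0311
L_3 = √((6.0000−3.5000)² + (4.0000−6.0000)²) = 3.2016
L_4 = √((6.0000−3.5000)² + (0.0000−6.0000)²) = 6.5000

(6.9462, 4.0311, 3.2016, 6.5000)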